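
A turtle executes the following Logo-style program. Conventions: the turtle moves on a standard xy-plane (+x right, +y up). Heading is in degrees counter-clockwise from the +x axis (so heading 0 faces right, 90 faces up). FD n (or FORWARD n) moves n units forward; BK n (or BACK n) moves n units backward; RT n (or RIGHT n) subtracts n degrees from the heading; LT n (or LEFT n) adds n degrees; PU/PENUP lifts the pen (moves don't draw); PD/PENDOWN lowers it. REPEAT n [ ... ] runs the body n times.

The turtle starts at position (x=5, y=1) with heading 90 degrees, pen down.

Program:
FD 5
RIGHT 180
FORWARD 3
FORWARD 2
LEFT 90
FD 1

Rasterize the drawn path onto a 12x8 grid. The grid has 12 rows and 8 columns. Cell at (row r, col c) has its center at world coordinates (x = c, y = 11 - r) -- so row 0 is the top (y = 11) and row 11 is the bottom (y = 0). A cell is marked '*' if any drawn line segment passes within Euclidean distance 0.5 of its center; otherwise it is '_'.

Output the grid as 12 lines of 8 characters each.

Answer: ________
________
________
________
________
_____*__
_____*__
_____*__
_____*__
_____*__
_____**_
________

Derivation:
Segment 0: (5,1) -> (5,6)
Segment 1: (5,6) -> (5,3)
Segment 2: (5,3) -> (5,1)
Segment 3: (5,1) -> (6,1)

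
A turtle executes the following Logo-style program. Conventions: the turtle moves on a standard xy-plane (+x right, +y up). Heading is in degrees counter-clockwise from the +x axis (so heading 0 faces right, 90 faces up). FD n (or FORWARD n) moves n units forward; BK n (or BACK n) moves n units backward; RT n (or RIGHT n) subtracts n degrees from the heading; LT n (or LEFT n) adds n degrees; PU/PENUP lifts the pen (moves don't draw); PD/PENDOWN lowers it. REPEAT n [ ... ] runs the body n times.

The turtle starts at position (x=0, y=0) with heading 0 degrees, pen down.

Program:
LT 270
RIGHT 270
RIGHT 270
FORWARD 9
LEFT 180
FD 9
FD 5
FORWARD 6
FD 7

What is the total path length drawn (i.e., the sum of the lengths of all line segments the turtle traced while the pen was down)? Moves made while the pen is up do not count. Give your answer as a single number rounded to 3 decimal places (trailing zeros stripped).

Executing turtle program step by step:
Start: pos=(0,0), heading=0, pen down
LT 270: heading 0 -> 270
RT 270: heading 270 -> 0
RT 270: heading 0 -> 90
FD 9: (0,0) -> (0,9) [heading=90, draw]
LT 180: heading 90 -> 270
FD 9: (0,9) -> (0,0) [heading=270, draw]
FD 5: (0,0) -> (0,-5) [heading=270, draw]
FD 6: (0,-5) -> (0,-11) [heading=270, draw]
FD 7: (0,-11) -> (0,-18) [heading=270, draw]
Final: pos=(0,-18), heading=270, 5 segment(s) drawn

Segment lengths:
  seg 1: (0,0) -> (0,9), length = 9
  seg 2: (0,9) -> (0,0), length = 9
  seg 3: (0,0) -> (0,-5), length = 5
  seg 4: (0,-5) -> (0,-11), length = 6
  seg 5: (0,-11) -> (0,-18), length = 7
Total = 36

Answer: 36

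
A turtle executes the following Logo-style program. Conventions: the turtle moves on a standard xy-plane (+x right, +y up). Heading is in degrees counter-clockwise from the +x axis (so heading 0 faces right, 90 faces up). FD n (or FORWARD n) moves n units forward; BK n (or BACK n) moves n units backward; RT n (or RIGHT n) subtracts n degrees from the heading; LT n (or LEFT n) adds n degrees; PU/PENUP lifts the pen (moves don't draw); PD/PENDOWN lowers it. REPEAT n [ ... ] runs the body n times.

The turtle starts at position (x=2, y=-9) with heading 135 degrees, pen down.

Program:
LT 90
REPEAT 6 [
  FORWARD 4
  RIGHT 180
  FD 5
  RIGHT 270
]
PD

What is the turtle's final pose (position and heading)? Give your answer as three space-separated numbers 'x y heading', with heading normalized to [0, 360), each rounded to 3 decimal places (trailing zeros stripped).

Answer: 3.414 -9 45

Derivation:
Executing turtle program step by step:
Start: pos=(2,-9), heading=135, pen down
LT 90: heading 135 -> 225
REPEAT 6 [
  -- iteration 1/6 --
  FD 4: (2,-9) -> (-0.828,-11.828) [heading=225, draw]
  RT 180: heading 225 -> 45
  FD 5: (-0.828,-11.828) -> (2.707,-8.293) [heading=45, draw]
  RT 270: heading 45 -> 135
  -- iteration 2/6 --
  FD 4: (2.707,-8.293) -> (-0.121,-5.464) [heading=135, draw]
  RT 180: heading 135 -> 315
  FD 5: (-0.121,-5.464) -> (3.414,-9) [heading=315, draw]
  RT 270: heading 315 -> 45
  -- iteration 3/6 --
  FD 4: (3.414,-9) -> (6.243,-6.172) [heading=45, draw]
  RT 180: heading 45 -> 225
  FD 5: (6.243,-6.172) -> (2.707,-9.707) [heading=225, draw]
  RT 270: heading 225 -> 315
  -- iteration 4/6 --
  FD 4: (2.707,-9.707) -> (5.536,-12.536) [heading=315, draw]
  RT 180: heading 315 -> 135
  FD 5: (5.536,-12.536) -> (2,-9) [heading=135, draw]
  RT 270: heading 135 -> 225
  -- iteration 5/6 --
  FD 4: (2,-9) -> (-0.828,-11.828) [heading=225, draw]
  RT 180: heading 225 -> 45
  FD 5: (-0.828,-11.828) -> (2.707,-8.293) [heading=45, draw]
  RT 270: heading 45 -> 135
  -- iteration 6/6 --
  FD 4: (2.707,-8.293) -> (-0.121,-5.464) [heading=135, draw]
  RT 180: heading 135 -> 315
  FD 5: (-0.121,-5.464) -> (3.414,-9) [heading=315, draw]
  RT 270: heading 315 -> 45
]
PD: pen down
Final: pos=(3.414,-9), heading=45, 12 segment(s) drawn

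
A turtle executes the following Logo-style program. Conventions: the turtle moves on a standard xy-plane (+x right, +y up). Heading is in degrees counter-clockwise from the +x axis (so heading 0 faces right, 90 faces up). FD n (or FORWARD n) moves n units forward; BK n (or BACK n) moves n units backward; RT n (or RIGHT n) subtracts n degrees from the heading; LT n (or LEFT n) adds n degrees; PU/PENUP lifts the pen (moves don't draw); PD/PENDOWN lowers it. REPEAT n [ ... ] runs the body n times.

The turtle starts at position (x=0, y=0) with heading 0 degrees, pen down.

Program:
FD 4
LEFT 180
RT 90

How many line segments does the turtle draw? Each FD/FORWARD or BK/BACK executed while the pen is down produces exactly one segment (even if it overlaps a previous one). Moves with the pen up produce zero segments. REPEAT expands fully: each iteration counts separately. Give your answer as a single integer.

Answer: 1

Derivation:
Executing turtle program step by step:
Start: pos=(0,0), heading=0, pen down
FD 4: (0,0) -> (4,0) [heading=0, draw]
LT 180: heading 0 -> 180
RT 90: heading 180 -> 90
Final: pos=(4,0), heading=90, 1 segment(s) drawn
Segments drawn: 1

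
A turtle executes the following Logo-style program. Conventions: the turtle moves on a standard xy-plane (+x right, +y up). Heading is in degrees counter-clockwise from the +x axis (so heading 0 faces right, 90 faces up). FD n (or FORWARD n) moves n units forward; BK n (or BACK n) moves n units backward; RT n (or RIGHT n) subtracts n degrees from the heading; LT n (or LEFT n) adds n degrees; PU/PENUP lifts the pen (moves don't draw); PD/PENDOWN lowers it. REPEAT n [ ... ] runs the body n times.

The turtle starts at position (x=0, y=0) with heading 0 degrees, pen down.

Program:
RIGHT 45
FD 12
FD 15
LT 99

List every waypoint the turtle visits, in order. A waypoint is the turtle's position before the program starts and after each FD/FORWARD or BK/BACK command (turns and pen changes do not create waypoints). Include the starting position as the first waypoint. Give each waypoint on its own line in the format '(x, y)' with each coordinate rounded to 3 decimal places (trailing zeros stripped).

Executing turtle program step by step:
Start: pos=(0,0), heading=0, pen down
RT 45: heading 0 -> 315
FD 12: (0,0) -> (8.485,-8.485) [heading=315, draw]
FD 15: (8.485,-8.485) -> (19.092,-19.092) [heading=315, draw]
LT 99: heading 315 -> 54
Final: pos=(19.092,-19.092), heading=54, 2 segment(s) drawn
Waypoints (3 total):
(0, 0)
(8.485, -8.485)
(19.092, -19.092)

Answer: (0, 0)
(8.485, -8.485)
(19.092, -19.092)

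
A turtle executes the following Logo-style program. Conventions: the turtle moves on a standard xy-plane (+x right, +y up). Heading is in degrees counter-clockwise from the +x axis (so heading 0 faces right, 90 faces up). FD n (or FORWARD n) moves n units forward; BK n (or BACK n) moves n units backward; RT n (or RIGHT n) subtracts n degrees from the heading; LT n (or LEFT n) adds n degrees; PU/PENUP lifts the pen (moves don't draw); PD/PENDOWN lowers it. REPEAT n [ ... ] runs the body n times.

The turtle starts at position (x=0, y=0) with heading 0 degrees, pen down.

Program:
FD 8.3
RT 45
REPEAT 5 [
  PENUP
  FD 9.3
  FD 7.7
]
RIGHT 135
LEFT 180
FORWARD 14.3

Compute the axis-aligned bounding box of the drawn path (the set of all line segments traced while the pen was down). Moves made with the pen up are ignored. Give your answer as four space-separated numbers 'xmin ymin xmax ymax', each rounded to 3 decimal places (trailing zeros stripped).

Executing turtle program step by step:
Start: pos=(0,0), heading=0, pen down
FD 8.3: (0,0) -> (8.3,0) [heading=0, draw]
RT 45: heading 0 -> 315
REPEAT 5 [
  -- iteration 1/5 --
  PU: pen up
  FD 9.3: (8.3,0) -> (14.876,-6.576) [heading=315, move]
  FD 7.7: (14.876,-6.576) -> (20.321,-12.021) [heading=315, move]
  -- iteration 2/5 --
  PU: pen up
  FD 9.3: (20.321,-12.021) -> (26.897,-18.597) [heading=315, move]
  FD 7.7: (26.897,-18.597) -> (32.342,-24.042) [heading=315, move]
  -- iteration 3/5 --
  PU: pen up
  FD 9.3: (32.342,-24.042) -> (38.918,-30.618) [heading=315, move]
  FD 7.7: (38.918,-30.618) -> (44.362,-36.062) [heading=315, move]
  -- iteration 4/5 --
  PU: pen up
  FD 9.3: (44.362,-36.062) -> (50.939,-42.639) [heading=315, move]
  FD 7.7: (50.939,-42.639) -> (56.383,-48.083) [heading=315, move]
  -- iteration 5/5 --
  PU: pen up
  FD 9.3: (56.383,-48.083) -> (62.959,-54.659) [heading=315, move]
  FD 7.7: (62.959,-54.659) -> (68.404,-60.104) [heading=315, move]
]
RT 135: heading 315 -> 180
LT 180: heading 180 -> 0
FD 14.3: (68.404,-60.104) -> (82.704,-60.104) [heading=0, move]
Final: pos=(82.704,-60.104), heading=0, 1 segment(s) drawn

Segment endpoints: x in {0, 8.3}, y in {0}
xmin=0, ymin=0, xmax=8.3, ymax=0

Answer: 0 0 8.3 0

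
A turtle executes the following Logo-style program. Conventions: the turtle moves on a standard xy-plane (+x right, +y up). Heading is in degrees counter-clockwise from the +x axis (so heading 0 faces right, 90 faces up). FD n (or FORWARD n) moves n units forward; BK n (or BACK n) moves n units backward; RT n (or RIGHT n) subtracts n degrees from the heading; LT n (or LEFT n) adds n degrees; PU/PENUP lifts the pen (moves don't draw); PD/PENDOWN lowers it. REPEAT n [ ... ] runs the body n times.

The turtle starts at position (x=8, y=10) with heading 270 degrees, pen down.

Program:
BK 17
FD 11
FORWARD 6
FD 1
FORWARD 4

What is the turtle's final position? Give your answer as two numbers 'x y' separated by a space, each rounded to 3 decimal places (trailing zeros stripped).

Executing turtle program step by step:
Start: pos=(8,10), heading=270, pen down
BK 17: (8,10) -> (8,27) [heading=270, draw]
FD 11: (8,27) -> (8,16) [heading=270, draw]
FD 6: (8,16) -> (8,10) [heading=270, draw]
FD 1: (8,10) -> (8,9) [heading=270, draw]
FD 4: (8,9) -> (8,5) [heading=270, draw]
Final: pos=(8,5), heading=270, 5 segment(s) drawn

Answer: 8 5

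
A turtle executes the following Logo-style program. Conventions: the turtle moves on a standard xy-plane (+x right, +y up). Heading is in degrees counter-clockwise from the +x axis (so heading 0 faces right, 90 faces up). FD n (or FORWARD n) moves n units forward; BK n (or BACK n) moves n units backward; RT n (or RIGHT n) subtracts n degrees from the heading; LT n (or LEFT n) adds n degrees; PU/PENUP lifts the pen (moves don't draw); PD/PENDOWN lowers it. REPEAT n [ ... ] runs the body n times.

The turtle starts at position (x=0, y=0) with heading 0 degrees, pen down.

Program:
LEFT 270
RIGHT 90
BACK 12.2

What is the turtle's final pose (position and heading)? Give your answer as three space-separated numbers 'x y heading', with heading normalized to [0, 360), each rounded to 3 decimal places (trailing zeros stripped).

Executing turtle program step by step:
Start: pos=(0,0), heading=0, pen down
LT 270: heading 0 -> 270
RT 90: heading 270 -> 180
BK 12.2: (0,0) -> (12.2,0) [heading=180, draw]
Final: pos=(12.2,0), heading=180, 1 segment(s) drawn

Answer: 12.2 0 180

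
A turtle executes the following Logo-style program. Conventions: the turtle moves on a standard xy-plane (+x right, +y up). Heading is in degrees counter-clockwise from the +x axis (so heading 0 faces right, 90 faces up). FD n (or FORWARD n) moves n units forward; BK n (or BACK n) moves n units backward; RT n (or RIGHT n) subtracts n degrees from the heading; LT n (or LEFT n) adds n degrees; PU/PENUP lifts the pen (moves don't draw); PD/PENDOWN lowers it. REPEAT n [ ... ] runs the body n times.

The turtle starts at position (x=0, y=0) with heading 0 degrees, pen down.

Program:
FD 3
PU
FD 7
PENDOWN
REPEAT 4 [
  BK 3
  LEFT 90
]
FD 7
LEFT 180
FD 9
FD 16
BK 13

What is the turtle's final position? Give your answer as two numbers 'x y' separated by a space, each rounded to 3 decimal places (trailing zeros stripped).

Executing turtle program step by step:
Start: pos=(0,0), heading=0, pen down
FD 3: (0,0) -> (3,0) [heading=0, draw]
PU: pen up
FD 7: (3,0) -> (10,0) [heading=0, move]
PD: pen down
REPEAT 4 [
  -- iteration 1/4 --
  BK 3: (10,0) -> (7,0) [heading=0, draw]
  LT 90: heading 0 -> 90
  -- iteration 2/4 --
  BK 3: (7,0) -> (7,-3) [heading=90, draw]
  LT 90: heading 90 -> 180
  -- iteration 3/4 --
  BK 3: (7,-3) -> (10,-3) [heading=180, draw]
  LT 90: heading 180 -> 270
  -- iteration 4/4 --
  BK 3: (10,-3) -> (10,0) [heading=270, draw]
  LT 90: heading 270 -> 0
]
FD 7: (10,0) -> (17,0) [heading=0, draw]
LT 180: heading 0 -> 180
FD 9: (17,0) -> (8,0) [heading=180, draw]
FD 16: (8,0) -> (-8,0) [heading=180, draw]
BK 13: (-8,0) -> (5,0) [heading=180, draw]
Final: pos=(5,0), heading=180, 9 segment(s) drawn

Answer: 5 0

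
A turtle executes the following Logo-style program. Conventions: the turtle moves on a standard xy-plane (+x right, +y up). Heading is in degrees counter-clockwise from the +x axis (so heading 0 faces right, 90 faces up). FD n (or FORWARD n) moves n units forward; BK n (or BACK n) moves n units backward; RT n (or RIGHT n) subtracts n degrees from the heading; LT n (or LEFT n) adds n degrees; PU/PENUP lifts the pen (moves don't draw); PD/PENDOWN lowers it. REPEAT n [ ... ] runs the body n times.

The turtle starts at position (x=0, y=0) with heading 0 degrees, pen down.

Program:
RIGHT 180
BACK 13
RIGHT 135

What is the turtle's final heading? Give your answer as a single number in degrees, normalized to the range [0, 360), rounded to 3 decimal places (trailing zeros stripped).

Executing turtle program step by step:
Start: pos=(0,0), heading=0, pen down
RT 180: heading 0 -> 180
BK 13: (0,0) -> (13,0) [heading=180, draw]
RT 135: heading 180 -> 45
Final: pos=(13,0), heading=45, 1 segment(s) drawn

Answer: 45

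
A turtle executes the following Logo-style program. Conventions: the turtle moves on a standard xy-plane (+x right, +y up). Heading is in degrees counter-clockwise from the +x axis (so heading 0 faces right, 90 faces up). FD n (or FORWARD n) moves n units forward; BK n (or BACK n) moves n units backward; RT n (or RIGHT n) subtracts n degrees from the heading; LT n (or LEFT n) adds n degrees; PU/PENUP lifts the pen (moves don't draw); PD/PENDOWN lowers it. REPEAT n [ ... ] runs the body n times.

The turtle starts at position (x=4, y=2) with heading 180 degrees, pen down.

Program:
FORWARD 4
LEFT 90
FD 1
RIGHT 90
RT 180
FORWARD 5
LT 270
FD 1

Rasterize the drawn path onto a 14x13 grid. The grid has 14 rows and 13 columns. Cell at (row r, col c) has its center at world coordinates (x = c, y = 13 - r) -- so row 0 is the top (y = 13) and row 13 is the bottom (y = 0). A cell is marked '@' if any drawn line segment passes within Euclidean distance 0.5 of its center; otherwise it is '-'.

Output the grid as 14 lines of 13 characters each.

Answer: -------------
-------------
-------------
-------------
-------------
-------------
-------------
-------------
-------------
-------------
-------------
@@@@@--------
@@@@@@-------
-----@-------

Derivation:
Segment 0: (4,2) -> (0,2)
Segment 1: (0,2) -> (-0,1)
Segment 2: (-0,1) -> (5,1)
Segment 3: (5,1) -> (5,0)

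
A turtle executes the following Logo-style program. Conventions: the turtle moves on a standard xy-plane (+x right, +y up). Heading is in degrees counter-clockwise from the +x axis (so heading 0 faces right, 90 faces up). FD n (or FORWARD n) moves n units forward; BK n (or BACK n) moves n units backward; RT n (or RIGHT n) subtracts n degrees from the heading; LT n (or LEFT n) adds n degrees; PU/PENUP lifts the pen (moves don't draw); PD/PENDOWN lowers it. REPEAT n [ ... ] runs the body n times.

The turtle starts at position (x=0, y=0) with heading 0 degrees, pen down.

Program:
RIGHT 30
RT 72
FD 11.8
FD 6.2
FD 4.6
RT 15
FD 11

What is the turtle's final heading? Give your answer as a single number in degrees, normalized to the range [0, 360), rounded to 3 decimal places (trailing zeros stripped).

Executing turtle program step by step:
Start: pos=(0,0), heading=0, pen down
RT 30: heading 0 -> 330
RT 72: heading 330 -> 258
FD 11.8: (0,0) -> (-2.453,-11.542) [heading=258, draw]
FD 6.2: (-2.453,-11.542) -> (-3.742,-17.607) [heading=258, draw]
FD 4.6: (-3.742,-17.607) -> (-4.699,-22.106) [heading=258, draw]
RT 15: heading 258 -> 243
FD 11: (-4.699,-22.106) -> (-9.693,-31.907) [heading=243, draw]
Final: pos=(-9.693,-31.907), heading=243, 4 segment(s) drawn

Answer: 243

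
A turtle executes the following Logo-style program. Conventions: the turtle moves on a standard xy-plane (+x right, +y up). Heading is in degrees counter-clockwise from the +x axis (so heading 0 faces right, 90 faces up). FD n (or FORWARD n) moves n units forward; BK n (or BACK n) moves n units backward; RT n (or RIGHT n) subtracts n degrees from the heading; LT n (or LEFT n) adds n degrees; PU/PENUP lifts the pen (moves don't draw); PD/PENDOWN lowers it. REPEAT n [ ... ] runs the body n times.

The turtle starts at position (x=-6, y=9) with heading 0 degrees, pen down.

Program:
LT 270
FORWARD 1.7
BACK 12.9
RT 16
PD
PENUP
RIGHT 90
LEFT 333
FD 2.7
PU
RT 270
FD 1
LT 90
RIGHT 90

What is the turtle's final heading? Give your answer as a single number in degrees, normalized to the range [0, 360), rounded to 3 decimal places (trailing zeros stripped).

Answer: 227

Derivation:
Executing turtle program step by step:
Start: pos=(-6,9), heading=0, pen down
LT 270: heading 0 -> 270
FD 1.7: (-6,9) -> (-6,7.3) [heading=270, draw]
BK 12.9: (-6,7.3) -> (-6,20.2) [heading=270, draw]
RT 16: heading 270 -> 254
PD: pen down
PU: pen up
RT 90: heading 254 -> 164
LT 333: heading 164 -> 137
FD 2.7: (-6,20.2) -> (-7.975,22.041) [heading=137, move]
PU: pen up
RT 270: heading 137 -> 227
FD 1: (-7.975,22.041) -> (-8.657,21.31) [heading=227, move]
LT 90: heading 227 -> 317
RT 90: heading 317 -> 227
Final: pos=(-8.657,21.31), heading=227, 2 segment(s) drawn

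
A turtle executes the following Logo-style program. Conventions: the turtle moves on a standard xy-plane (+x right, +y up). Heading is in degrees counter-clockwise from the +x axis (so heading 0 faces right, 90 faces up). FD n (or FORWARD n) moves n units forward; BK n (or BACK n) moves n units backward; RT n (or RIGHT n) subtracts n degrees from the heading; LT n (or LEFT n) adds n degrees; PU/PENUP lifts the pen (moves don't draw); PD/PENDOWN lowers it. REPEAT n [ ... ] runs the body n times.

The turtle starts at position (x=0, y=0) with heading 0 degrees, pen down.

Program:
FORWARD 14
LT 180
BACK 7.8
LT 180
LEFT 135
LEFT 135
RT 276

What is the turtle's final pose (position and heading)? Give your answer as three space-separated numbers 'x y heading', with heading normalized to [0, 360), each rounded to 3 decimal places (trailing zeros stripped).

Executing turtle program step by step:
Start: pos=(0,0), heading=0, pen down
FD 14: (0,0) -> (14,0) [heading=0, draw]
LT 180: heading 0 -> 180
BK 7.8: (14,0) -> (21.8,0) [heading=180, draw]
LT 180: heading 180 -> 0
LT 135: heading 0 -> 135
LT 135: heading 135 -> 270
RT 276: heading 270 -> 354
Final: pos=(21.8,0), heading=354, 2 segment(s) drawn

Answer: 21.8 0 354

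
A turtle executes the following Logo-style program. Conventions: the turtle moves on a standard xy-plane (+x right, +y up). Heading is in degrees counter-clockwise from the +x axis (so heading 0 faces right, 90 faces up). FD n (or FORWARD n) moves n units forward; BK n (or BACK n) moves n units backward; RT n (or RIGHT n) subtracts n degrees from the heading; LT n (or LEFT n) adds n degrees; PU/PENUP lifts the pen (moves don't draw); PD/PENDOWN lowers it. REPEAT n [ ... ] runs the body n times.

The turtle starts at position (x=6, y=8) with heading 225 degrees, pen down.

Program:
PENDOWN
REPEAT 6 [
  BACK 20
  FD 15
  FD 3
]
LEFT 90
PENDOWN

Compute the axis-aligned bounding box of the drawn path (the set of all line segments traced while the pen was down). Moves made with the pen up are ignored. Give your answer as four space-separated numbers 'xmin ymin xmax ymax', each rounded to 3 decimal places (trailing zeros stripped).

Answer: 6 8 27.213 29.213

Derivation:
Executing turtle program step by step:
Start: pos=(6,8), heading=225, pen down
PD: pen down
REPEAT 6 [
  -- iteration 1/6 --
  BK 20: (6,8) -> (20.142,22.142) [heading=225, draw]
  FD 15: (20.142,22.142) -> (9.536,11.536) [heading=225, draw]
  FD 3: (9.536,11.536) -> (7.414,9.414) [heading=225, draw]
  -- iteration 2/6 --
  BK 20: (7.414,9.414) -> (21.556,23.556) [heading=225, draw]
  FD 15: (21.556,23.556) -> (10.95,12.95) [heading=225, draw]
  FD 3: (10.95,12.95) -> (8.828,10.828) [heading=225, draw]
  -- iteration 3/6 --
  BK 20: (8.828,10.828) -> (22.971,24.971) [heading=225, draw]
  FD 15: (22.971,24.971) -> (12.364,14.364) [heading=225, draw]
  FD 3: (12.364,14.364) -> (10.243,12.243) [heading=225, draw]
  -- iteration 4/6 --
  BK 20: (10.243,12.243) -> (24.385,26.385) [heading=225, draw]
  FD 15: (24.385,26.385) -> (13.778,15.778) [heading=225, draw]
  FD 3: (13.778,15.778) -> (11.657,13.657) [heading=225, draw]
  -- iteration 5/6 --
  BK 20: (11.657,13.657) -> (25.799,27.799) [heading=225, draw]
  FD 15: (25.799,27.799) -> (15.192,17.192) [heading=225, draw]
  FD 3: (15.192,17.192) -> (13.071,15.071) [heading=225, draw]
  -- iteration 6/6 --
  BK 20: (13.071,15.071) -> (27.213,29.213) [heading=225, draw]
  FD 15: (27.213,29.213) -> (16.607,18.607) [heading=225, draw]
  FD 3: (16.607,18.607) -> (14.485,16.485) [heading=225, draw]
]
LT 90: heading 225 -> 315
PD: pen down
Final: pos=(14.485,16.485), heading=315, 18 segment(s) drawn

Segment endpoints: x in {6, 7.414, 8.828, 9.536, 10.243, 10.95, 11.657, 12.364, 13.071, 13.778, 14.485, 15.192, 16.607, 20.142, 21.556, 22.971, 24.385, 25.799, 27.213}, y in {8, 9.414, 10.828, 11.536, 12.243, 12.95, 13.657, 14.364, 15.071, 15.778, 16.485, 17.192, 18.607, 22.142, 23.556, 24.971, 26.385, 27.799, 29.213}
xmin=6, ymin=8, xmax=27.213, ymax=29.213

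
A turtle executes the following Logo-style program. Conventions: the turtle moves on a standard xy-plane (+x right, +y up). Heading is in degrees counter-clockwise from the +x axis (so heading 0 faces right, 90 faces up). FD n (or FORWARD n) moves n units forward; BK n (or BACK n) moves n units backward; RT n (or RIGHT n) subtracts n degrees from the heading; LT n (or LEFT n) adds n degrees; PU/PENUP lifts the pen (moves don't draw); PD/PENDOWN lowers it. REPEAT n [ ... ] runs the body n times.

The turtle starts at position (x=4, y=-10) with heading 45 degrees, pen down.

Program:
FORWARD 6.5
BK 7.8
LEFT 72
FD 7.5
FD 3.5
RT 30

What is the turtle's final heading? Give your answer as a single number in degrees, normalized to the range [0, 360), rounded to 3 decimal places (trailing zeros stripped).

Answer: 87

Derivation:
Executing turtle program step by step:
Start: pos=(4,-10), heading=45, pen down
FD 6.5: (4,-10) -> (8.596,-5.404) [heading=45, draw]
BK 7.8: (8.596,-5.404) -> (3.081,-10.919) [heading=45, draw]
LT 72: heading 45 -> 117
FD 7.5: (3.081,-10.919) -> (-0.324,-4.237) [heading=117, draw]
FD 3.5: (-0.324,-4.237) -> (-1.913,-1.118) [heading=117, draw]
RT 30: heading 117 -> 87
Final: pos=(-1.913,-1.118), heading=87, 4 segment(s) drawn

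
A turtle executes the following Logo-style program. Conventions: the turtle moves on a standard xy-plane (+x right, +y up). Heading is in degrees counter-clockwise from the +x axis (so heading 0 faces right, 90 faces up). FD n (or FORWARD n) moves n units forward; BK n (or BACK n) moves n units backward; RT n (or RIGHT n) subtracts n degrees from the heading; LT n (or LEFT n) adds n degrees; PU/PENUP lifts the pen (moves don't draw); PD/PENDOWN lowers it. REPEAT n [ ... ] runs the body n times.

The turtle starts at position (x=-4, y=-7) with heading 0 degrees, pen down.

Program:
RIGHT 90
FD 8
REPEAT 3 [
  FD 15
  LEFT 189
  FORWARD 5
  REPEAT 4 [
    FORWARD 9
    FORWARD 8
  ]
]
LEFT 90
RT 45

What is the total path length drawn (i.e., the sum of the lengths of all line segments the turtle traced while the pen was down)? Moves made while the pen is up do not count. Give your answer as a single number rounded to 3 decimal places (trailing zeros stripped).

Executing turtle program step by step:
Start: pos=(-4,-7), heading=0, pen down
RT 90: heading 0 -> 270
FD 8: (-4,-7) -> (-4,-15) [heading=270, draw]
REPEAT 3 [
  -- iteration 1/3 --
  FD 15: (-4,-15) -> (-4,-30) [heading=270, draw]
  LT 189: heading 270 -> 99
  FD 5: (-4,-30) -> (-4.782,-25.062) [heading=99, draw]
  REPEAT 4 [
    -- iteration 1/4 --
    FD 9: (-4.782,-25.062) -> (-6.19,-16.172) [heading=99, draw]
    FD 8: (-6.19,-16.172) -> (-7.442,-8.271) [heading=99, draw]
    -- iteration 2/4 --
    FD 9: (-7.442,-8.271) -> (-8.849,0.618) [heading=99, draw]
    FD 8: (-8.849,0.618) -> (-10.101,8.52) [heading=99, draw]
    -- iteration 3/4 --
    FD 9: (-10.101,8.52) -> (-11.509,17.409) [heading=99, draw]
    FD 8: (-11.509,17.409) -> (-12.76,25.311) [heading=99, draw]
    -- iteration 4/4 --
    FD 9: (-12.76,25.311) -> (-14.168,34.2) [heading=99, draw]
    FD 8: (-14.168,34.2) -> (-15.42,42.101) [heading=99, draw]
  ]
  -- iteration 2/3 --
  FD 15: (-15.42,42.101) -> (-17.766,56.917) [heading=99, draw]
  LT 189: heading 99 -> 288
  FD 5: (-17.766,56.917) -> (-16.221,52.161) [heading=288, draw]
  REPEAT 4 [
    -- iteration 1/4 --
    FD 9: (-16.221,52.161) -> (-13.44,43.602) [heading=288, draw]
    FD 8: (-13.44,43.602) -> (-10.968,35.993) [heading=288, draw]
    -- iteration 2/4 --
    FD 9: (-10.968,35.993) -> (-8.187,27.434) [heading=288, draw]
    FD 8: (-8.187,27.434) -> (-5.715,19.825) [heading=288, draw]
    -- iteration 3/4 --
    FD 9: (-5.715,19.825) -> (-2.933,11.266) [heading=288, draw]
    FD 8: (-2.933,11.266) -> (-0.461,3.657) [heading=288, draw]
    -- iteration 4/4 --
    FD 9: (-0.461,3.657) -> (2.32,-4.902) [heading=288, draw]
    FD 8: (2.32,-4.902) -> (4.792,-12.511) [heading=288, draw]
  ]
  -- iteration 3/3 --
  FD 15: (4.792,-12.511) -> (9.427,-26.776) [heading=288, draw]
  LT 189: heading 288 -> 117
  FD 5: (9.427,-26.776) -> (7.157,-22.321) [heading=117, draw]
  REPEAT 4 [
    -- iteration 1/4 --
    FD 9: (7.157,-22.321) -> (3.071,-14.302) [heading=117, draw]
    FD 8: (3.071,-14.302) -> (-0.561,-7.174) [heading=117, draw]
    -- iteration 2/4 --
    FD 9: (-0.561,-7.174) -> (-4.646,0.845) [heading=117, draw]
    FD 8: (-4.646,0.845) -> (-8.278,7.973) [heading=117, draw]
    -- iteration 3/4 --
    FD 9: (-8.278,7.973) -> (-12.364,15.992) [heading=117, draw]
    FD 8: (-12.364,15.992) -> (-15.996,23.12) [heading=117, draw]
    -- iteration 4/4 --
    FD 9: (-15.996,23.12) -> (-20.082,31.139) [heading=117, draw]
    FD 8: (-20.082,31.139) -> (-23.714,38.267) [heading=117, draw]
  ]
]
LT 90: heading 117 -> 207
RT 45: heading 207 -> 162
Final: pos=(-23.714,38.267), heading=162, 31 segment(s) drawn

Segment lengths:
  seg 1: (-4,-7) -> (-4,-15), length = 8
  seg 2: (-4,-15) -> (-4,-30), length = 15
  seg 3: (-4,-30) -> (-4.782,-25.062), length = 5
  seg 4: (-4.782,-25.062) -> (-6.19,-16.172), length = 9
  seg 5: (-6.19,-16.172) -> (-7.442,-8.271), length = 8
  seg 6: (-7.442,-8.271) -> (-8.849,0.618), length = 9
  seg 7: (-8.849,0.618) -> (-10.101,8.52), length = 8
  seg 8: (-10.101,8.52) -> (-11.509,17.409), length = 9
  seg 9: (-11.509,17.409) -> (-12.76,25.311), length = 8
  seg 10: (-12.76,25.311) -> (-14.168,34.2), length = 9
  seg 11: (-14.168,34.2) -> (-15.42,42.101), length = 8
  seg 12: (-15.42,42.101) -> (-17.766,56.917), length = 15
  seg 13: (-17.766,56.917) -> (-16.221,52.161), length = 5
  seg 14: (-16.221,52.161) -> (-13.44,43.602), length = 9
  seg 15: (-13.44,43.602) -> (-10.968,35.993), length = 8
  seg 16: (-10.968,35.993) -> (-8.187,27.434), length = 9
  seg 17: (-8.187,27.434) -> (-5.715,19.825), length = 8
  seg 18: (-5.715,19.825) -> (-2.933,11.266), length = 9
  seg 19: (-2.933,11.266) -> (-0.461,3.657), length = 8
  seg 20: (-0.461,3.657) -> (2.32,-4.902), length = 9
  seg 21: (2.32,-4.902) -> (4.792,-12.511), length = 8
  seg 22: (4.792,-12.511) -> (9.427,-26.776), length = 15
  seg 23: (9.427,-26.776) -> (7.157,-22.321), length = 5
  seg 24: (7.157,-22.321) -> (3.071,-14.302), length = 9
  seg 25: (3.071,-14.302) -> (-0.561,-7.174), length = 8
  seg 26: (-0.561,-7.174) -> (-4.646,0.845), length = 9
  seg 27: (-4.646,0.845) -> (-8.278,7.973), length = 8
  seg 28: (-8.278,7.973) -> (-12.364,15.992), length = 9
  seg 29: (-12.364,15.992) -> (-15.996,23.12), length = 8
  seg 30: (-15.996,23.12) -> (-20.082,31.139), length = 9
  seg 31: (-20.082,31.139) -> (-23.714,38.267), length = 8
Total = 272

Answer: 272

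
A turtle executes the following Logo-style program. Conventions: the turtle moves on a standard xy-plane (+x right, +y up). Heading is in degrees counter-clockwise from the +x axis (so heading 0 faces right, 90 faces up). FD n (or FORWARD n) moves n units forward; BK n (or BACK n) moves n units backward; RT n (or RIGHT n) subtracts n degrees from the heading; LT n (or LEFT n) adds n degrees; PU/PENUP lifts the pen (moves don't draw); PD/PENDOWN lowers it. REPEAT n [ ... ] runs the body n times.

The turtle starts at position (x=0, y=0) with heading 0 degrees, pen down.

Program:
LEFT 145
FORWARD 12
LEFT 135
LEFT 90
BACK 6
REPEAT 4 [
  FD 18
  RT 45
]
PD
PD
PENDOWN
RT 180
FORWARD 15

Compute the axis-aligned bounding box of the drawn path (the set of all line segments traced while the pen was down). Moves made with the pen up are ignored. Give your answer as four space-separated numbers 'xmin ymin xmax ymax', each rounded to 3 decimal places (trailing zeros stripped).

Executing turtle program step by step:
Start: pos=(0,0), heading=0, pen down
LT 145: heading 0 -> 145
FD 12: (0,0) -> (-9.83,6.883) [heading=145, draw]
LT 135: heading 145 -> 280
LT 90: heading 280 -> 10
BK 6: (-9.83,6.883) -> (-15.739,5.841) [heading=10, draw]
REPEAT 4 [
  -- iteration 1/4 --
  FD 18: (-15.739,5.841) -> (1.988,8.967) [heading=10, draw]
  RT 45: heading 10 -> 325
  -- iteration 2/4 --
  FD 18: (1.988,8.967) -> (16.733,-1.358) [heading=325, draw]
  RT 45: heading 325 -> 280
  -- iteration 3/4 --
  FD 18: (16.733,-1.358) -> (19.858,-19.084) [heading=280, draw]
  RT 45: heading 280 -> 235
  -- iteration 4/4 --
  FD 18: (19.858,-19.084) -> (9.534,-33.829) [heading=235, draw]
  RT 45: heading 235 -> 190
]
PD: pen down
PD: pen down
PD: pen down
RT 180: heading 190 -> 10
FD 15: (9.534,-33.829) -> (24.306,-31.224) [heading=10, draw]
Final: pos=(24.306,-31.224), heading=10, 7 segment(s) drawn

Segment endpoints: x in {-15.739, -9.83, 0, 1.988, 9.534, 16.733, 19.858, 24.306}, y in {-33.829, -31.224, -19.084, -1.358, 0, 5.841, 6.883, 8.967}
xmin=-15.739, ymin=-33.829, xmax=24.306, ymax=8.967

Answer: -15.739 -33.829 24.306 8.967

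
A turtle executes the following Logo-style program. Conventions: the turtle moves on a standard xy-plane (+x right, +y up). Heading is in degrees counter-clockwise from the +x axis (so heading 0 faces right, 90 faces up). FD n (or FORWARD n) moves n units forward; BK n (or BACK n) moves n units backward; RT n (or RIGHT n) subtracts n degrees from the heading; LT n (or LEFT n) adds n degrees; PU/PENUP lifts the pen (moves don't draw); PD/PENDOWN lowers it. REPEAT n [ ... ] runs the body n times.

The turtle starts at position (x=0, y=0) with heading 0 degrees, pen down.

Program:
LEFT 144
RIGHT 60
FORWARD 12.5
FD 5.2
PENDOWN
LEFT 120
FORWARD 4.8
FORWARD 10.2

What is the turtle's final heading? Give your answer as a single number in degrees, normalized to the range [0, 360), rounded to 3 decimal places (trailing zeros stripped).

Answer: 204

Derivation:
Executing turtle program step by step:
Start: pos=(0,0), heading=0, pen down
LT 144: heading 0 -> 144
RT 60: heading 144 -> 84
FD 12.5: (0,0) -> (1.307,12.432) [heading=84, draw]
FD 5.2: (1.307,12.432) -> (1.85,17.603) [heading=84, draw]
PD: pen down
LT 120: heading 84 -> 204
FD 4.8: (1.85,17.603) -> (-2.535,15.651) [heading=204, draw]
FD 10.2: (-2.535,15.651) -> (-11.853,11.502) [heading=204, draw]
Final: pos=(-11.853,11.502), heading=204, 4 segment(s) drawn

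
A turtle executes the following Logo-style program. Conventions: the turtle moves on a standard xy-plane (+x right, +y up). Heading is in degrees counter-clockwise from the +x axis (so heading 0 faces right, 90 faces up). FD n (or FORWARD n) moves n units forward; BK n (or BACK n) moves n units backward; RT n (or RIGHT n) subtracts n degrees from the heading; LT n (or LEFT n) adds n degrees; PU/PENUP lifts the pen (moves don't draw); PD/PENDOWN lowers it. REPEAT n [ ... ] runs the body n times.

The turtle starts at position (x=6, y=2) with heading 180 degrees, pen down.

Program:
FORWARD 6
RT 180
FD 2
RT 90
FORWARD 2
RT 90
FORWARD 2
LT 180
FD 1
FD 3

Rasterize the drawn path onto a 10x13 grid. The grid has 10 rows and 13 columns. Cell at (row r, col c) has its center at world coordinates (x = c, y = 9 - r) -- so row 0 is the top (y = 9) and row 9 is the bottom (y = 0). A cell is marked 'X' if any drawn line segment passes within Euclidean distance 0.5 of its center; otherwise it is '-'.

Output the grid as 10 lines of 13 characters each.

Segment 0: (6,2) -> (0,2)
Segment 1: (0,2) -> (2,2)
Segment 2: (2,2) -> (2,0)
Segment 3: (2,0) -> (0,0)
Segment 4: (0,0) -> (1,0)
Segment 5: (1,0) -> (4,0)

Answer: -------------
-------------
-------------
-------------
-------------
-------------
-------------
XXXXXXX------
--X----------
XXXXX--------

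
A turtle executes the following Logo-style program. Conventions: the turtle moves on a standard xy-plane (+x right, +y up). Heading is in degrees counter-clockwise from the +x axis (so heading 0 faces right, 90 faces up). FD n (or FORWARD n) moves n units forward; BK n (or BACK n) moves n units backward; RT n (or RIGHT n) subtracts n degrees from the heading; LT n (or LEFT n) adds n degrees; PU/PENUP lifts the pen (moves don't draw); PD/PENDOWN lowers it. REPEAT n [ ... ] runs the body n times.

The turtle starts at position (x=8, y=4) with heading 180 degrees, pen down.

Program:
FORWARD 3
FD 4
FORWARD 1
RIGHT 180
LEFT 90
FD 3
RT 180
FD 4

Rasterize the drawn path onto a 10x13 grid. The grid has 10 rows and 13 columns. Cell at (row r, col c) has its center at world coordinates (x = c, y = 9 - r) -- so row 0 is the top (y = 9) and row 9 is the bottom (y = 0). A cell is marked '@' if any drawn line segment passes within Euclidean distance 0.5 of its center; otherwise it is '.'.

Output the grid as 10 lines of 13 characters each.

Answer: .............
.............
@............
@............
@............
@@@@@@@@@....
@............
.............
.............
.............

Derivation:
Segment 0: (8,4) -> (5,4)
Segment 1: (5,4) -> (1,4)
Segment 2: (1,4) -> (0,4)
Segment 3: (0,4) -> (0,7)
Segment 4: (0,7) -> (0,3)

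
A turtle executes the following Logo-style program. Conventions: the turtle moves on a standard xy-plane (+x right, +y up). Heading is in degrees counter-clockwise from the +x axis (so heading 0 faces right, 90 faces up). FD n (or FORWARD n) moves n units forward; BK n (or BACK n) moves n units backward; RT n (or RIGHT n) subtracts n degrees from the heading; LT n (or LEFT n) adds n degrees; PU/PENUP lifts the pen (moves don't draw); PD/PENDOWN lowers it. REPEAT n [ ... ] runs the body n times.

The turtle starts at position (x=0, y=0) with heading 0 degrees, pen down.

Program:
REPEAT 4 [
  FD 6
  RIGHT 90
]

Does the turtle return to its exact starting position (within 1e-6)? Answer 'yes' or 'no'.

Executing turtle program step by step:
Start: pos=(0,0), heading=0, pen down
REPEAT 4 [
  -- iteration 1/4 --
  FD 6: (0,0) -> (6,0) [heading=0, draw]
  RT 90: heading 0 -> 270
  -- iteration 2/4 --
  FD 6: (6,0) -> (6,-6) [heading=270, draw]
  RT 90: heading 270 -> 180
  -- iteration 3/4 --
  FD 6: (6,-6) -> (0,-6) [heading=180, draw]
  RT 90: heading 180 -> 90
  -- iteration 4/4 --
  FD 6: (0,-6) -> (0,0) [heading=90, draw]
  RT 90: heading 90 -> 0
]
Final: pos=(0,0), heading=0, 4 segment(s) drawn

Start position: (0, 0)
Final position: (0, 0)
Distance = 0; < 1e-6 -> CLOSED

Answer: yes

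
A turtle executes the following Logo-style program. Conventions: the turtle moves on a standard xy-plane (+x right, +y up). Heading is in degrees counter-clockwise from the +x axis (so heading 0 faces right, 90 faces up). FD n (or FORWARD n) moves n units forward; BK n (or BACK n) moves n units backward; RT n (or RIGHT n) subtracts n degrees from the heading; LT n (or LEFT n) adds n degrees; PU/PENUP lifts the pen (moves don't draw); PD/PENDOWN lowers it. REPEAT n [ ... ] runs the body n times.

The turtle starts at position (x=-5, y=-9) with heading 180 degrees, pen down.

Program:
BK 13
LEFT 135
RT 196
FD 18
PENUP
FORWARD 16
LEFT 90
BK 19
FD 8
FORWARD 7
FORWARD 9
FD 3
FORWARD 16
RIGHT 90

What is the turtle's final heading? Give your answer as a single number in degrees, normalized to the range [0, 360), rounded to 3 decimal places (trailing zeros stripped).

Answer: 119

Derivation:
Executing turtle program step by step:
Start: pos=(-5,-9), heading=180, pen down
BK 13: (-5,-9) -> (8,-9) [heading=180, draw]
LT 135: heading 180 -> 315
RT 196: heading 315 -> 119
FD 18: (8,-9) -> (-0.727,6.743) [heading=119, draw]
PU: pen up
FD 16: (-0.727,6.743) -> (-8.484,20.737) [heading=119, move]
LT 90: heading 119 -> 209
BK 19: (-8.484,20.737) -> (8.134,29.948) [heading=209, move]
FD 8: (8.134,29.948) -> (1.137,26.07) [heading=209, move]
FD 7: (1.137,26.07) -> (-4.985,22.676) [heading=209, move]
FD 9: (-4.985,22.676) -> (-12.857,18.313) [heading=209, move]
FD 3: (-12.857,18.313) -> (-15.48,16.859) [heading=209, move]
FD 16: (-15.48,16.859) -> (-29.474,9.102) [heading=209, move]
RT 90: heading 209 -> 119
Final: pos=(-29.474,9.102), heading=119, 2 segment(s) drawn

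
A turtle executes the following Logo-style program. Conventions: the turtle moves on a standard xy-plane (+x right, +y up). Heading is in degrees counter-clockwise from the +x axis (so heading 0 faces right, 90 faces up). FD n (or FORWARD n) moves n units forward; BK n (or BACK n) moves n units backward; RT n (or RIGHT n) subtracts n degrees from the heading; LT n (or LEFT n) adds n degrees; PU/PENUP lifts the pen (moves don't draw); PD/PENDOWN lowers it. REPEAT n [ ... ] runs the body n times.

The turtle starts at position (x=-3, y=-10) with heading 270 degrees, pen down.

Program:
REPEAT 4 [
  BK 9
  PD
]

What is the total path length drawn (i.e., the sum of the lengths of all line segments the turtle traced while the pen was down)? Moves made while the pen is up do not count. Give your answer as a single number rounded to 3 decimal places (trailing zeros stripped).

Answer: 36

Derivation:
Executing turtle program step by step:
Start: pos=(-3,-10), heading=270, pen down
REPEAT 4 [
  -- iteration 1/4 --
  BK 9: (-3,-10) -> (-3,-1) [heading=270, draw]
  PD: pen down
  -- iteration 2/4 --
  BK 9: (-3,-1) -> (-3,8) [heading=270, draw]
  PD: pen down
  -- iteration 3/4 --
  BK 9: (-3,8) -> (-3,17) [heading=270, draw]
  PD: pen down
  -- iteration 4/4 --
  BK 9: (-3,17) -> (-3,26) [heading=270, draw]
  PD: pen down
]
Final: pos=(-3,26), heading=270, 4 segment(s) drawn

Segment lengths:
  seg 1: (-3,-10) -> (-3,-1), length = 9
  seg 2: (-3,-1) -> (-3,8), length = 9
  seg 3: (-3,8) -> (-3,17), length = 9
  seg 4: (-3,17) -> (-3,26), length = 9
Total = 36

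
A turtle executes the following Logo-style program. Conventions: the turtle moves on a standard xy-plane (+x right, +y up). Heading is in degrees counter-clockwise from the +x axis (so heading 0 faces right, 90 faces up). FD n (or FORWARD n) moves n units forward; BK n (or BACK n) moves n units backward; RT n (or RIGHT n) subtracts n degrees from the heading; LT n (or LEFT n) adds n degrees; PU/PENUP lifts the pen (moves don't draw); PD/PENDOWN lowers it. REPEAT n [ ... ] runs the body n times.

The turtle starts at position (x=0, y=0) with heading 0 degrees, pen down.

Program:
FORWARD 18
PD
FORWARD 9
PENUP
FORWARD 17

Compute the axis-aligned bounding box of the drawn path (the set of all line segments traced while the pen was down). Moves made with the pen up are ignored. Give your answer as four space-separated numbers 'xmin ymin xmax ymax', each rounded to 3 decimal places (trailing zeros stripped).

Executing turtle program step by step:
Start: pos=(0,0), heading=0, pen down
FD 18: (0,0) -> (18,0) [heading=0, draw]
PD: pen down
FD 9: (18,0) -> (27,0) [heading=0, draw]
PU: pen up
FD 17: (27,0) -> (44,0) [heading=0, move]
Final: pos=(44,0), heading=0, 2 segment(s) drawn

Segment endpoints: x in {0, 18, 27}, y in {0}
xmin=0, ymin=0, xmax=27, ymax=0

Answer: 0 0 27 0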